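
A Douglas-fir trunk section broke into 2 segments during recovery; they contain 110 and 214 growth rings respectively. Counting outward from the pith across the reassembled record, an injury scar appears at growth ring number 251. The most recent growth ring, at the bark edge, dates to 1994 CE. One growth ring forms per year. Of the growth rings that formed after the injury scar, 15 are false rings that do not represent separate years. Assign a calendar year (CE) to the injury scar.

Total growth rings = 110 + 214 = 324.
The injury scar sits at growth ring 251 from the pith, so 324 − 251 = 73 growth rings formed after it.
Removing the 15 false growth rings leaves 73 − 15 = 58 true growth rings beyond the injury scar.
The growth ring at the bark edge is 1994 CE, so the injury scar dates to 1994 − 58 = 1936 CE.

1936 CE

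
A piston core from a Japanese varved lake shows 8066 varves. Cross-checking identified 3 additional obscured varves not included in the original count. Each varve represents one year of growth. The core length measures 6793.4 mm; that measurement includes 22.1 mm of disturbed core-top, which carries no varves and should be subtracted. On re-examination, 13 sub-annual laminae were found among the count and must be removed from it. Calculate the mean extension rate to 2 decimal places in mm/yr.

0.84 mm/yr

Adjusted count: 8066 − 13 + 3 = 8056 varves.
Removing the 22.1 mm offcut leaves 6793.4 − 22.1 = 6771.3 mm.
6771.3 mm over 8056 years gives 6771.3 / 8056 ≈ 0.84 mm/yr.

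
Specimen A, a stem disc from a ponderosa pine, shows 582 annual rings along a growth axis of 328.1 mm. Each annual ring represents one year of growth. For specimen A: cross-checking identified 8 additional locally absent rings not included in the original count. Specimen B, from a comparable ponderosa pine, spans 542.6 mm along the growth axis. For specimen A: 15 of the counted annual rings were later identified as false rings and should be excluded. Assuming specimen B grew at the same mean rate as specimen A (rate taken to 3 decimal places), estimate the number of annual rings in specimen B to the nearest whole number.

950 annual rings

Specimen A: adjusted count: 582 − 15 + 8 = 575 annual rings.
A: Extension rate ≈ 328.1 / 575 = 0.571 mm/yr.
For B, 542.6 / 0.571 = 950.26 years ≈ 950 annual rings.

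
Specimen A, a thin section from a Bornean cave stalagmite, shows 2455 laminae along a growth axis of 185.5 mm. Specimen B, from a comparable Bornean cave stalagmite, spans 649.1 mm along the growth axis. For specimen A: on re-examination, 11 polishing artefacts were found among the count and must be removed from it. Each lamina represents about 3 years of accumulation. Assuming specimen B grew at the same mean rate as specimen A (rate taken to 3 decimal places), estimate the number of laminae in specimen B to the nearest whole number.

Specimen A: correcting the raw count gives 2455 − 11 = 2444 true laminae.
Specimen A: at 3 years per lamina, 2444 × 3 = 7332 years.
A: Extension rate ≈ 185.5 / 7332 = 0.025 mm per year.
B spans 649.1 / 0.025 = 25964.00 years; at 3 years per lamina that is 25964.00 / 3 ≈ 8655 laminae.

8655 laminae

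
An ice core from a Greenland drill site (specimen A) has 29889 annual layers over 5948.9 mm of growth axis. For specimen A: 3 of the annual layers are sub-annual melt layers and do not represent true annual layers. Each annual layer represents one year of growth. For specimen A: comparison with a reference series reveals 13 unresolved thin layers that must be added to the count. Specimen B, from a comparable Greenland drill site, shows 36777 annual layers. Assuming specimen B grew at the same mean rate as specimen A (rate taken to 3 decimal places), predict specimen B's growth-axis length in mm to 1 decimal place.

7318.6 mm

Specimen A: true annual layer count = 29889 − 3 + 13 = 29899.
A: Extension rate ≈ 5948.9 / 29899 = 0.199 mm/year.
For B, 0.199 mm/year × 36777 years = 7318.6 mm.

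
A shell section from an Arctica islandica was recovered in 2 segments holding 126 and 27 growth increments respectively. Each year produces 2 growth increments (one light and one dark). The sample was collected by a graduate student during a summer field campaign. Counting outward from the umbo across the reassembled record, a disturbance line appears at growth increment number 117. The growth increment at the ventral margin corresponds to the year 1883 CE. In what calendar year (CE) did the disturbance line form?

1865 CE

Total growth increments = 126 + 27 = 153.
Between growth increment 117 and the ventral margin there are 153 − 117 = 36 growth increments.
36 growth increments at 2 per year is 36 / 2 = 18 years.
Counting back 18 years from 1883 CE places the disturbance line in 1883 − 18 = 1865 CE.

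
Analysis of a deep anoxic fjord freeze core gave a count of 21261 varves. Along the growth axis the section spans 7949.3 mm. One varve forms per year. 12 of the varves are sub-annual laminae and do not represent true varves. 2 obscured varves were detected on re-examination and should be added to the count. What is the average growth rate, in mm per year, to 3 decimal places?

0.374 mm per year

Adjusted count: 21261 − 12 + 2 = 21251 varves.
Extension rate ≈ 7949.3 / 21251 = 0.374 mm per year.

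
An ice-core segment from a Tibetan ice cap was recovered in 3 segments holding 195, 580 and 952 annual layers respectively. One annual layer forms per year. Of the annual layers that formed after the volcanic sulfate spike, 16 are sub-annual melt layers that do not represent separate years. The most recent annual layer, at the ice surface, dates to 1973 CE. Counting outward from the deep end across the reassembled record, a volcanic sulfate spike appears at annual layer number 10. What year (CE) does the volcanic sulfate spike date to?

Total annual layers = 195 + 580 + 952 = 1727.
The volcanic sulfate spike sits at annual layer 10 from the deep end, so 1727 − 10 = 1717 annual layers formed after it.
1717 − 16 false = 1701 true annual layers after the volcanic sulfate spike.
The annual layer at the ice surface is 1973 CE, so the volcanic sulfate spike dates to 1973 − 1701 = 272 CE.

272 CE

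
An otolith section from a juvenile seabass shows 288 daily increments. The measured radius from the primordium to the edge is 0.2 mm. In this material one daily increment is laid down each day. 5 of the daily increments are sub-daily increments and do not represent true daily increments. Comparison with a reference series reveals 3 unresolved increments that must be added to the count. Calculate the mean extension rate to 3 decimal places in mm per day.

0.001 mm per day

After corrections the count is 288 − 5 + 3 = 286 daily increments.
Mean rate = 0.2 mm / 286 days ≈ 0.001 mm per day.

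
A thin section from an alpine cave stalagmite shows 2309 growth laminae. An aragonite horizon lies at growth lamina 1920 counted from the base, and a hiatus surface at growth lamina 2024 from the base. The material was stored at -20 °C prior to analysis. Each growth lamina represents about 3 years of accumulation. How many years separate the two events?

312 years

Separation: 2024 − 1920 = 104 growth laminae.
Multiplying by 3 years per growth lamina: 104 × 3 = 312 years.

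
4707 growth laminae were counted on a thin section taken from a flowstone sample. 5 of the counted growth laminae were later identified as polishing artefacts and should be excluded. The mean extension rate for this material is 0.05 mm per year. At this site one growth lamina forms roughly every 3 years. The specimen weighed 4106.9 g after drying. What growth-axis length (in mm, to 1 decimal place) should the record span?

705.3 mm

Adjusted count: 4707 − 5 = 4702 growth laminae.
4702 growth laminae at 3 years each span 4702 × 3 = 14106 years.
Predicted length = 0.05 mm/year × 14106 years = 705.3 mm.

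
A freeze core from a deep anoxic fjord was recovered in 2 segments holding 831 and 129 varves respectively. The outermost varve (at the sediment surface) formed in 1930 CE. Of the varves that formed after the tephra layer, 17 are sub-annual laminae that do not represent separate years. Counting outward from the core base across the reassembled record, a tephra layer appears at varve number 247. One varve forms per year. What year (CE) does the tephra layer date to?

1234 CE

Total varves = 831 + 129 = 960.
The tephra layer sits at varve 247 from the core base, so 960 − 247 = 713 varves formed after it.
Removing the 17 false varves leaves 713 − 17 = 696 true varves beyond the tephra layer.
1930 − 696 = 1234 CE.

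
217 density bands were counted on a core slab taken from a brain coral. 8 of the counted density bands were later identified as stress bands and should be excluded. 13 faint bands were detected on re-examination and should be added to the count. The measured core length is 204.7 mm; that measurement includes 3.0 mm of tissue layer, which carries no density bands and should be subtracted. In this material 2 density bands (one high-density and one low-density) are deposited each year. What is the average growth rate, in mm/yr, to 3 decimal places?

Correcting the raw count gives 217 − 8 + 13 = 222 true density bands.
Dividing by 2 density bands per year: 222 / 2 = 111 years.
Net length = 204.7 − 3.0 = 201.7 mm.
Mean rate = 201.7 mm / 111 years ≈ 1.817 mm/yr.

1.817 mm/yr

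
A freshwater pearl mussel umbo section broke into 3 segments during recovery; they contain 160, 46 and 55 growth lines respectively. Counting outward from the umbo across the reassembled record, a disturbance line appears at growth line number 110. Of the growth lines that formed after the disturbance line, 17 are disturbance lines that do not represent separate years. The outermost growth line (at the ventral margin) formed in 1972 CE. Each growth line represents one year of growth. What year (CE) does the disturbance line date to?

Total growth lines = 160 + 46 + 55 = 261.
261 − 110 = 151 growth lines lie beyond the disturbance line toward the ventral margin.
Excluding 17 false growth lines: 151 − 17 = 134.
Counting back 134 years from 1972 CE places the disturbance line in 1972 − 134 = 1838 CE.

1838 CE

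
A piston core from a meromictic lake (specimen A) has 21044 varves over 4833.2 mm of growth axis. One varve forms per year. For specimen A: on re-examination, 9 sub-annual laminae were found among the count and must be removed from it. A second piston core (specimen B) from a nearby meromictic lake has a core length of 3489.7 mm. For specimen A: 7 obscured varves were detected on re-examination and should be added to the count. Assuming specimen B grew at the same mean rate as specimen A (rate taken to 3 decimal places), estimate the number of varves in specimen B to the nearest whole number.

Specimen A: true varve count = 21044 − 9 + 7 = 21042.
A: Mean rate = 4833.2 mm / 21042 years ≈ 0.230 mm/year.
For B, 3489.7 / 0.230 = 15172.61 years ≈ 15173 varves.

15173 varves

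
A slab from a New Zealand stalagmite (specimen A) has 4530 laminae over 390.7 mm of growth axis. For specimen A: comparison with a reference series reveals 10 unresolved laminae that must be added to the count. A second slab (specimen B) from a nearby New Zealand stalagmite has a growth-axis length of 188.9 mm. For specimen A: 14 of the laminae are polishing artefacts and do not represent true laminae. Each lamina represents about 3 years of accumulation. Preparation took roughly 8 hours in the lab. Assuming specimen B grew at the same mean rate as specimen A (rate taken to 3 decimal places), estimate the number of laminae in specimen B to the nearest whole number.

Specimen A: true lamina count = 4530 − 14 + 10 = 4526.
Specimen A: at 3 years per lamina, 4526 × 3 = 13578 years.
A: Mean rate = 390.7 mm / 13578 years ≈ 0.029 mm/year.
B spans 188.9 / 0.029 = 6513.79 years; at 3 years per lamina that is 6513.79 / 3 ≈ 2171 laminae.

2171 laminae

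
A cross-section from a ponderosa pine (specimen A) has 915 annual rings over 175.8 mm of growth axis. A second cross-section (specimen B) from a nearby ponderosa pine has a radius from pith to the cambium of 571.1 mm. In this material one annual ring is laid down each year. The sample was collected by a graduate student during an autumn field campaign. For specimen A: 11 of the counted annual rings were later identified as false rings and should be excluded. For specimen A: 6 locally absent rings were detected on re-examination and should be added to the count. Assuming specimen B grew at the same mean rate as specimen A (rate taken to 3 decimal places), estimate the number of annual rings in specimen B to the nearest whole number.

Specimen A: correcting the raw count gives 915 − 11 + 6 = 910 true annual rings.
A: Mean rate = 175.8 mm / 910 years ≈ 0.193 mm/yr.
Specimen B: 571.1 mm / 0.193 mm per year = 2959.07 years ≈ 2959 annual rings.

2959 annual rings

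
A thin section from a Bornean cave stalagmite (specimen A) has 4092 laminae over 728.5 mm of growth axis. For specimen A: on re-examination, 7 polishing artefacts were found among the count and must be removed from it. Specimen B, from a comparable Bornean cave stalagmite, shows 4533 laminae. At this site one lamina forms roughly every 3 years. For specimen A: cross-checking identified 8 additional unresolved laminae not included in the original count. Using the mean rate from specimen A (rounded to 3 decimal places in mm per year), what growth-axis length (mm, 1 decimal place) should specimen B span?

802.3 mm

Specimen A: after corrections the count is 4092 − 7 + 8 = 4093 laminae.
Specimen A: at 3 years per lamina, 4093 × 3 = 12279 years.
A: Extension rate ≈ 728.5 / 12279 = 0.059 mm/yr.
Specimen B: 4533 laminae at 3 years each span 4533 × 3 = 13599 years. Length of B = 0.059 × 13599 = 802.3 mm.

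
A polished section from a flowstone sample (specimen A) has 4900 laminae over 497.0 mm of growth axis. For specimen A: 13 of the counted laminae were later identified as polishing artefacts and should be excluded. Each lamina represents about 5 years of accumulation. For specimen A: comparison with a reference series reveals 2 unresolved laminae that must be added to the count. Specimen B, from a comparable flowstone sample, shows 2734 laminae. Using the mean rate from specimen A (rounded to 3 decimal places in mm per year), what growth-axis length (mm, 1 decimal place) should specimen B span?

273.4 mm

Specimen A: correcting the raw count gives 4900 − 13 + 2 = 4889 true laminae.
Specimen A: at 5 years per lamina, 4889 × 5 = 24445 years.
A: Mean rate = 497.0 mm / 24445 years ≈ 0.020 mm/year.
Specimen B: at 5 years per lamina, 2734 × 5 = 13670 years. For B, 0.020 mm/year × 13670 years = 273.4 mm.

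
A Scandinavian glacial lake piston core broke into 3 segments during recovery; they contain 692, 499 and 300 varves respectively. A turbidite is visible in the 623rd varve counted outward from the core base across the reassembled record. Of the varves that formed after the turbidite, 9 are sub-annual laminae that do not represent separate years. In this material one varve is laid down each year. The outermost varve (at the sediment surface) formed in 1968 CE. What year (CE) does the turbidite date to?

Total varves = 692 + 499 + 300 = 1491.
The turbidite sits at varve 623 from the core base, so 1491 − 623 = 868 varves formed after it.
Removing the 9 false varves leaves 868 − 9 = 859 true varves beyond the turbidite.
1968 − 859 = 1109 CE.

1109 CE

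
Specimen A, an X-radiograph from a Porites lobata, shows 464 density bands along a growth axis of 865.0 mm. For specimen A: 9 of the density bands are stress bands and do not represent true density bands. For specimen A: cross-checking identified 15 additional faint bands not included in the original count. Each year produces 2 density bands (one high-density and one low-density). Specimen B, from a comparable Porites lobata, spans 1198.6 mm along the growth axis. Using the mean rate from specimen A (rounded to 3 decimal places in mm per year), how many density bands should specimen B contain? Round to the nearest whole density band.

651 density bands

Specimen A: correcting the raw count gives 464 − 9 + 15 = 470 true density bands.
Specimen A: dividing by 2 density bands per year: 470 / 2 = 235 years.
A: 865.0 mm over 235 years gives 865.0 / 235 ≈ 3.681 mm per year.
B spans 1198.6 / 3.681 = 325.62 years; at 2 density bands per year that is 325.62 × 2 ≈ 651 density bands.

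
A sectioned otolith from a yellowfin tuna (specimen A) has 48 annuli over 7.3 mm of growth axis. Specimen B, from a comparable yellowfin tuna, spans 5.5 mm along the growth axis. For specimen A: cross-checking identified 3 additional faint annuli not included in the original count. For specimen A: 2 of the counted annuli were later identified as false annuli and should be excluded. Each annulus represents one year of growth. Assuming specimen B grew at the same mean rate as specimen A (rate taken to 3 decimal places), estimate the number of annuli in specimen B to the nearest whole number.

37 annuli

Specimen A: adjusted count: 48 − 2 + 3 = 49 annuli.
A: Mean rate = 7.3 mm / 49 years ≈ 0.149 mm/year.
Specimen B: 5.5 mm / 0.149 mm per year = 36.91 years ≈ 37 annuli.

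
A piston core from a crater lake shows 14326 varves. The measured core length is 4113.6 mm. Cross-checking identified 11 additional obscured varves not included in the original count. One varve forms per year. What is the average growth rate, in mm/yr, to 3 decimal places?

0.287 mm/yr

True varve count = 14326 + 11 = 14337.
Mean rate = 4113.6 mm / 14337 years ≈ 0.287 mm/yr.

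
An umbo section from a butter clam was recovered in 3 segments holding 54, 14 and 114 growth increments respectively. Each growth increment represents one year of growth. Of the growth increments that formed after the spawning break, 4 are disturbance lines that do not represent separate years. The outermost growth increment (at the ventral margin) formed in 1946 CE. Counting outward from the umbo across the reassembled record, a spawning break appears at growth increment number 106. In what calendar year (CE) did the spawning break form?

1874 CE

Total growth increments = 54 + 14 + 114 = 182.
The spawning break sits at growth increment 106 from the umbo, so 182 − 106 = 76 growth increments formed after it.
76 − 4 false = 72 true growth increments after the spawning break.
Counting back 72 years from 1946 CE places the spawning break in 1946 − 72 = 1874 CE.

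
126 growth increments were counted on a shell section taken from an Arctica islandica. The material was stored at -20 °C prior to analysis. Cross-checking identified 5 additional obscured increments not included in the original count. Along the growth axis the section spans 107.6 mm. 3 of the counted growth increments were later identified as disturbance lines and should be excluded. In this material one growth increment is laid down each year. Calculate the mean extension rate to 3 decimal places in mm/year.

0.841 mm/year

After corrections the count is 126 − 3 + 5 = 128 growth increments.
107.6 mm over 128 years gives 107.6 / 128 ≈ 0.841 mm/year.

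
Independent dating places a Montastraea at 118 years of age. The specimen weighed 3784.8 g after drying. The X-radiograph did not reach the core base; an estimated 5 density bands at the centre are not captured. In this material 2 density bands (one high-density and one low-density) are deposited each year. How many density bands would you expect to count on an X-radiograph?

With 2 density bands per year, 118 years would produce 118 × 2 = 236 density bands.
Subtracting the 5 density bands not captured gives 236 − 5 = 231 density bands in the record.

231 density bands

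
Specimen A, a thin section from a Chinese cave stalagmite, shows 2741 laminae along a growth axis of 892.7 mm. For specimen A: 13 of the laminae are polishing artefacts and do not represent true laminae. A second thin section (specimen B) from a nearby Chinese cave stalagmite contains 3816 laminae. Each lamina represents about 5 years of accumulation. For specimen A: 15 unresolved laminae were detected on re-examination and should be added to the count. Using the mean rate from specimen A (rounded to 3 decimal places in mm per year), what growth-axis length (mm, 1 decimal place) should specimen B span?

Specimen A: correcting the raw count gives 2741 − 13 + 15 = 2743 true laminae.
Specimen A: 2743 laminae at 5 years each span 2743 × 5 = 13715 years.
A: Mean rate = 892.7 mm / 13715 years ≈ 0.065 mm/year.
Specimen B: 3816 laminae at 5 years each span 3816 × 5 = 19080 years. Length of B = 0.065 × 19080 = 1240.2 mm.

1240.2 mm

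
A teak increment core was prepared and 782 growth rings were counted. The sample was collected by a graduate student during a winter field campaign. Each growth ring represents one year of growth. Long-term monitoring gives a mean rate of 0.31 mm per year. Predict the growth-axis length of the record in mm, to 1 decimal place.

The record spans 782 years at 0.31 mm per year.
782 years at 0.31 mm/year gives 0.31 × 782 = 242.4 mm.

242.4 mm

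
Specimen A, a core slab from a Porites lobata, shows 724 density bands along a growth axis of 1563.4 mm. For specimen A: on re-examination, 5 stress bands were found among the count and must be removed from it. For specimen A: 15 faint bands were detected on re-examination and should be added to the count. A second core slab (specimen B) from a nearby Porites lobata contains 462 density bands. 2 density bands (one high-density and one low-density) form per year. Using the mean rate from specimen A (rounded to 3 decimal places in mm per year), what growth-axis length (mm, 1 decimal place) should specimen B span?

984.1 mm

Specimen A: after corrections the count is 724 − 5 + 15 = 734 density bands.
Specimen A: with 2 density bands per year, 734 / 2 = 367 years.
A: Extension rate ≈ 1563.4 / 367 = 4.260 mm/year.
Specimen B: with 2 density bands per year, 462 / 2 = 231 years. Length of B = 4.260 × 231 = 984.1 mm.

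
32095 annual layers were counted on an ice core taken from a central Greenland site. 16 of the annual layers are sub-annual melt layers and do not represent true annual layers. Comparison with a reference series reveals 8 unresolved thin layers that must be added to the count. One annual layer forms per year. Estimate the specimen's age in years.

After corrections the count is 32095 − 16 + 8 = 32087 annual layers.
One annual layer per year makes the duration 32087 years.

32087 yr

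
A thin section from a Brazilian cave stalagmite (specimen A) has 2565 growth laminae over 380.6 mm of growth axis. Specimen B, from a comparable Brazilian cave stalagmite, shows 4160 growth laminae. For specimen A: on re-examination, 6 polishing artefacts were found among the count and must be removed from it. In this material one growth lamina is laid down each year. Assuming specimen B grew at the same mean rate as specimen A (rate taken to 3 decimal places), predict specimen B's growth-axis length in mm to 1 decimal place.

Specimen A: after corrections the count is 2565 − 6 = 2559 growth laminae.
A: Mean rate = 380.6 mm / 2559 years ≈ 0.149 mm per year.
B's length ≈ 0.149 × 4160 = 619.8 mm.

619.8 mm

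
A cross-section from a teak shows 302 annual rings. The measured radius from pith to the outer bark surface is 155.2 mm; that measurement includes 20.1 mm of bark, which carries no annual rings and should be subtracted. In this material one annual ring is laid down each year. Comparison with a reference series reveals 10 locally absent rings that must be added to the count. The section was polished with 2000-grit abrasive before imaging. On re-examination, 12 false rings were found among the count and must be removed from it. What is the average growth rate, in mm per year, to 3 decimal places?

True annual ring count = 302 − 12 + 10 = 300.
The growth record spans 155.2 − 20.1 = 135.1 mm.
Extension rate ≈ 135.1 / 300 = 0.450 mm per year.

0.450 mm per year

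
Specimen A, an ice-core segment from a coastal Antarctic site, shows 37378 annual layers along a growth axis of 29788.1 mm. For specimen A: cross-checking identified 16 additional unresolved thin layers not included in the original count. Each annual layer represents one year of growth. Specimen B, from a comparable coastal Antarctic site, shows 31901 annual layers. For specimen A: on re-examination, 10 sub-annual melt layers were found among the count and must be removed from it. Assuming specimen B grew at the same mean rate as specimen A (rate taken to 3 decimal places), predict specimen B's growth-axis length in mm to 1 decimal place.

25425.1 mm

Specimen A: after corrections the count is 37378 − 10 + 16 = 37384 annual layers.
A: 29788.1 mm over 37384 years gives 29788.1 / 37384 ≈ 0.797 mm/yr.
B's length ≈ 0.797 × 31901 = 25425.1 mm.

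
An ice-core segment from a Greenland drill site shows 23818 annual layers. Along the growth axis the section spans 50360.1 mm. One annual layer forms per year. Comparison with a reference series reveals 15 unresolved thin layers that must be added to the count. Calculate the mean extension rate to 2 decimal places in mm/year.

2.11 mm/year

Correcting the raw count gives 23818 + 15 = 23833 true annual layers.
Mean rate = 50360.1 mm / 23833 years ≈ 2.11 mm/year.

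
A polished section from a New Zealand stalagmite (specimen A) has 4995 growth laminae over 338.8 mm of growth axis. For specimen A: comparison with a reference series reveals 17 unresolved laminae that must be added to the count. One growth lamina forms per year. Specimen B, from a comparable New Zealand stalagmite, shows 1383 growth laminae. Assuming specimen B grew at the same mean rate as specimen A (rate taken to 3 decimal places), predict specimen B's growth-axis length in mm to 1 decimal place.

94.0 mm

Specimen A: true growth lamina count = 4995 + 17 = 5012.
A: 338.8 mm over 5012 years gives 338.8 / 5012 ≈ 0.068 mm/yr.
B's length ≈ 0.068 × 1383 = 94.0 mm.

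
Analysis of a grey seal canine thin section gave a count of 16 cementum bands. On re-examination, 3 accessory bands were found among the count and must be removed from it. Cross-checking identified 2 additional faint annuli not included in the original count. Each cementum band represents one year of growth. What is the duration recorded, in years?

After corrections the count is 16 − 3 + 2 = 15 cementum bands.
At one cementum band per year, that is 15 years.

15 yr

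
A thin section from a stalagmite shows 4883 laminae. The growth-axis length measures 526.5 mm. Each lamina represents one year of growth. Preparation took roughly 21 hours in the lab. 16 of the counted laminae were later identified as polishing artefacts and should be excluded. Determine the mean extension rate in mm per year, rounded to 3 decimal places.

0.108 mm per year

Adjusted count: 4883 − 16 = 4867 laminae.
526.5 mm over 4867 years gives 526.5 / 4867 ≈ 0.108 mm per year.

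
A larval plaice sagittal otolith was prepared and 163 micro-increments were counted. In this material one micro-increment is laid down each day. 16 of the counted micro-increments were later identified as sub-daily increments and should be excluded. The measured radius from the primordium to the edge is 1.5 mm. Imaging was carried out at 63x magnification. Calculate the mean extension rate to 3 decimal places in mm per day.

Adjusted count: 163 − 16 = 147 micro-increments.
Extension rate ≈ 1.5 / 147 = 0.010 mm per day.

0.010 mm per day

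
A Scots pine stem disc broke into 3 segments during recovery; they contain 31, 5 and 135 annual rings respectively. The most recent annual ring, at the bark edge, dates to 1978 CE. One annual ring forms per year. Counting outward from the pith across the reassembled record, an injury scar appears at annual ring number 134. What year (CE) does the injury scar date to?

Total annual rings = 31 + 5 + 135 = 171.
Between annual ring 134 and the bark edge there are 171 − 134 = 37 annual rings.
1978 − 37 = 1941 CE.

1941 CE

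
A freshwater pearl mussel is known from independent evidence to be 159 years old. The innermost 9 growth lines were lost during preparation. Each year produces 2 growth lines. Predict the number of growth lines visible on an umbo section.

309 growth lines

With 2 growth lines per year, 159 years would produce 159 × 2 = 318 growth lines.
318 − 9 missed = 309 growth lines expected in the prepared section.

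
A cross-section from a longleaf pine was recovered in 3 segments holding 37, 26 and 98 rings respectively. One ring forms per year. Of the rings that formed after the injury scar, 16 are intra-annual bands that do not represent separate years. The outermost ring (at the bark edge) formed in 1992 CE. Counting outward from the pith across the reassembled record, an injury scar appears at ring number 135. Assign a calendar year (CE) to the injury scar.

Total rings = 37 + 26 + 98 = 161.
The injury scar sits at ring 135 from the pith, so 161 − 135 = 26 rings formed after it.
Removing the 16 false rings leaves 26 − 16 = 10 true rings beyond the injury scar.
The ring at the bark edge is 1992 CE, so the injury scar dates to 1992 − 10 = 1982 CE.

1982 CE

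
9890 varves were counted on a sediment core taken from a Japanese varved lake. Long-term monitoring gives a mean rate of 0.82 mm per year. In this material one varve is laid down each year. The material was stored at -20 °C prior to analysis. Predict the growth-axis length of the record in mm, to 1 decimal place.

8109.8 mm

The record spans 9890 years at 0.82 mm per year.
Predicted length = 0.82 mm/year × 9890 years = 8109.8 mm.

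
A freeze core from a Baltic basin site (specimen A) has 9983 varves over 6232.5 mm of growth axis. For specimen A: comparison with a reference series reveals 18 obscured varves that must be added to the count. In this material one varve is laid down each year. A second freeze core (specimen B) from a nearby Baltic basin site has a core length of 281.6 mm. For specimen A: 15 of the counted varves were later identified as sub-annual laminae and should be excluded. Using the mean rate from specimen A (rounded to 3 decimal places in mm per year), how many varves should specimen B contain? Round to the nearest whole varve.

Specimen A: after corrections the count is 9983 − 15 + 18 = 9986 varves.
A: Extension rate ≈ 6232.5 / 9986 = 0.624 mm/year.
For B, 281.6 / 0.624 = 451.28 years ≈ 451 varves.

451 varves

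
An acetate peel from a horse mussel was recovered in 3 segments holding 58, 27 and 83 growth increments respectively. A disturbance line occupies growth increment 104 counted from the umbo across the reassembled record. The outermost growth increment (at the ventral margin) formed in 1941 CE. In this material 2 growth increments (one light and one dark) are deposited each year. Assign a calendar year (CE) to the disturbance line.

1909 CE

Total growth increments = 58 + 27 + 83 = 168.
Between growth increment 104 and the ventral margin there are 168 − 104 = 64 growth increments.
64 growth increments at 2 per year is 64 / 2 = 32 years.
1941 − 32 = 1909 CE.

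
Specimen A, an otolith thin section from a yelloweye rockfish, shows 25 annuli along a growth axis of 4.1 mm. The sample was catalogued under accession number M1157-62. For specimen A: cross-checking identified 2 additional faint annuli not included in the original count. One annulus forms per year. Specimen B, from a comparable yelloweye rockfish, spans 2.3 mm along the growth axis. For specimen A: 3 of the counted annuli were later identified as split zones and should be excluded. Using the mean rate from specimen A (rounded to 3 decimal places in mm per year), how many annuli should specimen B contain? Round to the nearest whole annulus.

Specimen A: after corrections the count is 25 − 3 + 2 = 24 annuli.
A: Mean rate = 4.1 mm / 24 years ≈ 0.171 mm per year.
For B, 2.3 / 0.171 = 13.45 years ≈ 13 annuli.

13 annuli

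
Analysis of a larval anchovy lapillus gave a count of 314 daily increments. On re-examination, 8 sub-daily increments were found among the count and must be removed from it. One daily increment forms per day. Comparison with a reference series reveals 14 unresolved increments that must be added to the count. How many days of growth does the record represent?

Adjusted count: 314 − 8 + 14 = 320 daily increments.
With a one-to-one daily increment periodicity this is 320 days.

320 d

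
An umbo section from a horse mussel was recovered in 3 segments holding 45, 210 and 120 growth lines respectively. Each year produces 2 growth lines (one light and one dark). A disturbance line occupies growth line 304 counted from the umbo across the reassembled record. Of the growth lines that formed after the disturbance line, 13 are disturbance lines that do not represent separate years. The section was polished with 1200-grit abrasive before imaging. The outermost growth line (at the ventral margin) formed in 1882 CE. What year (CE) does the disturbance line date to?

1853 CE

Total growth lines = 45 + 210 + 120 = 375.
The disturbance line sits at growth line 304 from the umbo, so 375 − 304 = 71 growth lines formed after it.
71 − 13 false = 58 true growth lines after the disturbance line.
With 2 growth lines per year, 58 / 2 = 29 years.
The growth line at the ventral margin is 1882 CE, so the disturbance line dates to 1882 − 29 = 1853 CE.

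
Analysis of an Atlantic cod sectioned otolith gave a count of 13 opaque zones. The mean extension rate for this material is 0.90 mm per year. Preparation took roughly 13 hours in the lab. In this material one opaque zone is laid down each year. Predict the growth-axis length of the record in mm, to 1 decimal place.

The record spans 13 years at 0.90 mm per year.
13 years at 0.90 mm/year gives 0.90 × 13 = 11.7 mm.

11.7 mm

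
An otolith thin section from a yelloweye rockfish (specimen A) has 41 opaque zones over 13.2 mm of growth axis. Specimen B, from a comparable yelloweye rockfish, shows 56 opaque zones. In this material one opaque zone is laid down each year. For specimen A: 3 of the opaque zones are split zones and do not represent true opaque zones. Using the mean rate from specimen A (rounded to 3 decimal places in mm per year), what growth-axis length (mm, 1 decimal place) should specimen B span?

Specimen A: true opaque zone count = 41 − 3 = 38.
A: Extension rate ≈ 13.2 / 38 = 0.347 mm/yr.
Length of B = 0.347 × 56 = 19.4 mm.

19.4 mm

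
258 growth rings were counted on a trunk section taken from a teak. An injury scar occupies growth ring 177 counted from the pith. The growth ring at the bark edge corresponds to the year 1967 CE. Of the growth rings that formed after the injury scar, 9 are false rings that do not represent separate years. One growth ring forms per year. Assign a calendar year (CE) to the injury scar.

1895 CE

The injury scar sits at growth ring 177 from the pith, so 258 − 177 = 81 growth rings formed after it.
Removing the 9 false growth rings leaves 81 − 9 = 72 true growth rings beyond the injury scar.
Counting back 72 years from 1967 CE places the injury scar in 1967 − 72 = 1895 CE.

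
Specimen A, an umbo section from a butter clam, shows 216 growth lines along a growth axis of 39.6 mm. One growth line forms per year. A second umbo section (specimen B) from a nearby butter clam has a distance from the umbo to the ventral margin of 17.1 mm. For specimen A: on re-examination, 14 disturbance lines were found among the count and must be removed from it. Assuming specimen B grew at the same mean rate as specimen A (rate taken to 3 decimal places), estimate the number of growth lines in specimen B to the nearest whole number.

87 growth lines

Specimen A: true growth line count = 216 − 14 = 202.
A: 39.6 mm over 202 years gives 39.6 / 202 ≈ 0.196 mm/yr.
For B, 17.1 / 0.196 = 87.24 years ≈ 87 growth lines.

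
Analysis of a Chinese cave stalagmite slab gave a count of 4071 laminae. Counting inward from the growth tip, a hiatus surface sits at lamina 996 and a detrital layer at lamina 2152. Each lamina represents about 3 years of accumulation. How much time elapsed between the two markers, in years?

The two markers are separated by 2152 − 996 = 1156 laminae.
1156 laminae at 3 years each span 1156 × 3 = 3468 years.

3468 years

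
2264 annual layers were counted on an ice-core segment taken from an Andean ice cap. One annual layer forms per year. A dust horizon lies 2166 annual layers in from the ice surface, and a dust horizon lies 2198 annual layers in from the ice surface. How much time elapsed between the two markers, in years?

Separation: 2198 − 2166 = 32 annual layers.
At one annual layer per year, 32 years elapsed between them.

32 yr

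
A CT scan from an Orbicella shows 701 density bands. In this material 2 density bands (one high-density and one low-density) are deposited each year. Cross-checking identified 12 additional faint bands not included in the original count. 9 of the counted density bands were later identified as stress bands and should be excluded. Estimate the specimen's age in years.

After corrections the count is 701 − 9 + 12 = 704 density bands.
With 2 density bands per year, 704 / 2 = 352 years.

352 years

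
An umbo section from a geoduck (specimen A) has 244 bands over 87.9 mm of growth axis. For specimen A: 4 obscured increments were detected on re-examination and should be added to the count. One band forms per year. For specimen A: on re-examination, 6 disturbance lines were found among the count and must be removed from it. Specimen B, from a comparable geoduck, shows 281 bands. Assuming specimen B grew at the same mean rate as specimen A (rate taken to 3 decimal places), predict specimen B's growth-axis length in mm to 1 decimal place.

102.0 mm

Specimen A: true band count = 244 − 6 + 4 = 242.
A: 87.9 mm over 242 years gives 87.9 / 242 ≈ 0.363 mm/year.
For B, 0.363 mm/year × 281 years = 102.0 mm.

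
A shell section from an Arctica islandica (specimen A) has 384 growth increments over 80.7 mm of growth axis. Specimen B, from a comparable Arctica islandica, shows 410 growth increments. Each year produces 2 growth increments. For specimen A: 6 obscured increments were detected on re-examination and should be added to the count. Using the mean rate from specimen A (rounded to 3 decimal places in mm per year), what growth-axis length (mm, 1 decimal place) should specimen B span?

84.9 mm

Specimen A: after corrections the count is 384 + 6 = 390 growth increments.
Specimen A: dividing by 2 growth increments per year: 390 / 2 = 195 years.
A: Extension rate ≈ 80.7 / 195 = 0.414 mm/year.
Specimen B: 410 growth increments at 2 per year is 410 / 2 = 205 years. For B, 0.414 mm/year × 205 years = 84.9 mm.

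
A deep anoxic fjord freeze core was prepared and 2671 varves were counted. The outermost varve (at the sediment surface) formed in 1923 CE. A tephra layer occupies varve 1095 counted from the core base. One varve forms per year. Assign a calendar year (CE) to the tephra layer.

347 CE

Between varve 1095 and the sediment surface there are 2671 − 1095 = 1576 varves.
The varve at the sediment surface is 1923 CE, so the tephra layer dates to 1923 − 1576 = 347 CE.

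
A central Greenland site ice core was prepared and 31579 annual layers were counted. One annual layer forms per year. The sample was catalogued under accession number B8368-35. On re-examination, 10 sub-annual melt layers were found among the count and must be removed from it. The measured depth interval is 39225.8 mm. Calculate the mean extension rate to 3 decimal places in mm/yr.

True annual layer count = 31579 − 10 = 31569.
39225.8 mm over 31569 years gives 39225.8 / 31569 ≈ 1.243 mm/yr.

1.243 mm/yr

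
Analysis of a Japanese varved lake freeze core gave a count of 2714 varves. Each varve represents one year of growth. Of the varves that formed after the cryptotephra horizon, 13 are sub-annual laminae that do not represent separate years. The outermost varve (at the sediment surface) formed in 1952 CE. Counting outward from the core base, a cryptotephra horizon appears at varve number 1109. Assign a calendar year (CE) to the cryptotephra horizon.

360 CE

2714 − 1109 = 1605 varves lie beyond the cryptotephra horizon toward the sediment surface.
Removing the 13 false varves leaves 1605 − 13 = 1592 true varves beyond the cryptotephra horizon.
1952 − 1592 = 360 CE.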